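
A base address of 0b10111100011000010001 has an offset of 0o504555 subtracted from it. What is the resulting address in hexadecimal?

0b10111100011000010001 = 0xBC611 in hexadecimal.
0o504555 = 0x2896D in hexadecimal.
Subtract column by column in base 16:
  1-D → 4 (borrow)
  1-6-1 → A (borrow)
  6-9-1 → C (borrow)
  C-8-1 → 3
  B-2 → 9

0x93CA4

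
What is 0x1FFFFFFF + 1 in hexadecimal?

0x20000000

The trailing 7 digits are F (max in base 16), so adding 1 cascades: they roll to 0 and the next digit up increments.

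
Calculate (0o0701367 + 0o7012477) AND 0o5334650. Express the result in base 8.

0o5314040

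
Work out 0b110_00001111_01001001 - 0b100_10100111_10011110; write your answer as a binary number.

0b10110011110101011

Subtract column by column in base 2:
  1-0 → 1
  0-1 → 1 (borrow)
  0-1-1 → 0 (borrow)
  1-1-1 → 1 (borrow)
  0-1-1 → 0 (borrow)
  0-0-1 → 1 (borrow)
  1-0-1 → 0
  0-1 → 1 (borrow)
  1-1-1 → 1 (borrow)
  1-1-1 → 1 (borrow)
  1-1-1 → 1 (borrow)
  1-0-1 → 0
  0-0 → 0
  0-1 → 1 (borrow)
  0-0-1 → 1 (borrow)
  0-1-1 → 0 (borrow)
  0-0-1 → 1 (borrow)
  1-0-1 → 0
  1-1 → 0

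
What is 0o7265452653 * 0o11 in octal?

Multiply each base-8 digit by 9, carrying:
  3×9 = 27 → write 3 carry 3
  5×9+3 = 48 → write 0 carry 6
  6×9+6 = 60 → write 4 carry 7
  2×9+7 = 25 → write 1 carry 3
  5×9+3 = 48 → write 0 carry 6
  4×9+6 = 42 → write 2 carry 5
  5×9+5 = 50 → write 2 carry 6
  6×9+6 = 60 → write 4 carry 7
  2×9+7 = 25 → write 1 carry 3
  7×9+3 = 66 → write 2 carry 8
  remaining carry: 10

0o102142201403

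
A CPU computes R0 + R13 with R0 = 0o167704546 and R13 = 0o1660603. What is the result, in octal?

Add column by column in base 8, right to left:
  6+3 = 1 carry 1
  4+0+1 = 5
  5+6 = 3 carry 1
  4+0+1 = 5
  0+6 = 6
  7+6 = 5 carry 1
  7+1+1 = 1 carry 1
  6+0+1 = 7
  1+0 = 1

0o171565351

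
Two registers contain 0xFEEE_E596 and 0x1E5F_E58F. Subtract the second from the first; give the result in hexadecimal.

0xE08F0007

Subtract column by column in base 16:
  6-F → 7 (borrow)
  9-8-1 → 0
  5-5 → 0
  E-E → 0
  E-F → F (borrow)
  E-5-1 → 8
  E-E → 0
  F-1 → E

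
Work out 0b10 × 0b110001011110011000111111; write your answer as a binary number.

Multiply each base-2 digit by 2, carrying:
  1×2 = 2 → write 0 carry 1
  1×2+1 = 3 → write 1 carry 1
  1×2+1 = 3 → write 1 carry 1
  1×2+1 = 3 → write 1 carry 1
  1×2+1 = 3 → write 1 carry 1
  1×2+1 = 3 → write 1 carry 1
  0×2+1 = 1 → write 1
  0×2 = 0 → write 0
  0×2 = 0 → write 0
  1×2 = 2 → write 0 carry 1
  1×2+1 = 3 → write 1 carry 1
  0×2+1 = 1 → write 1
  0×2 = 0 → write 0
  1×2 = 2 → write 0 carry 1
  1×2+1 = 3 → write 1 carry 1
  1×2+1 = 3 → write 1 carry 1
  1×2+1 = 3 → write 1 carry 1
  0×2+1 = 1 → write 1
  1×2 = 2 → write 0 carry 1
  0×2+1 = 1 → write 1
  0×2 = 0 → write 0
  0×2 = 0 → write 0
  1×2 = 2 → write 0 carry 1
  1×2+1 = 3 → write 1 carry 1
  remaining carry: 1

0b1100010111100110001111110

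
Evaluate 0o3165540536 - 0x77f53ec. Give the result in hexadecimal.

0x12576d72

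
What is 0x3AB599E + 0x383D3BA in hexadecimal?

0x72F2D58

Add column by column in base 16, right to left:
  E+A = 8 carry 1
  9+B+1 = 5 carry 1
  9+3+1 = D
  5+D = 2 carry 1
  B+3+1 = F
  A+8 = 2 carry 1
  3+3+1 = 7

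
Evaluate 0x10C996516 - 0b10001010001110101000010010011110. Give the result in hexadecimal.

0b10001010001110101000010010011110 = 0x8A3A849E in hexadecimal.
Subtract column by column in base 16:
  6-E → 8 (borrow)
  1-9-1 → 7 (borrow)
  5-4-1 → 0
  6-8 → E (borrow)
  9-A-1 → E (borrow)
  9-3-1 → 5
  C-A → 2
  0-8 → 8 (borrow)
  1-0-1 → 0

0x825EE078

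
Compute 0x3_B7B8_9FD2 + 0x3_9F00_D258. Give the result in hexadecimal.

0x756B9722A

Add column by column in base 16, right to left:
  2+8 = A
  D+5 = 2 carry 1
  F+2+1 = 2 carry 1
  9+D+1 = 7 carry 1
  8+0+1 = 9
  B+0 = B
  7+F = 6 carry 1
  B+9+1 = 5 carry 1
  3+3+1 = 7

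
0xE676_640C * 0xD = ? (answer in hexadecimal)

0xBB403149C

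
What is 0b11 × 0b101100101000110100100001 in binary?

Multiply each base-2 digit by 3, carrying:
  1×3 = 3 → write 1 carry 1
  0×3+1 = 1 → write 1
  0×3 = 0 → write 0
  0×3 = 0 → write 0
  0×3 = 0 → write 0
  1×3 = 3 → write 1 carry 1
  0×3+1 = 1 → write 1
  0×3 = 0 → write 0
  1×3 = 3 → write 1 carry 1
  0×3+1 = 1 → write 1
  1×3 = 3 → write 1 carry 1
  1×3+1 = 4 → write 0 carry 2
  0×3+2 = 2 → write 0 carry 1
  0×3+1 = 1 → write 1
  0×3 = 0 → write 0
  1×3 = 3 → write 1 carry 1
  0×3+1 = 1 → write 1
  1×3 = 3 → write 1 carry 1
  0×3+1 = 1 → write 1
  0×3 = 0 → write 0
  1×3 = 3 → write 1 carry 1
  1×3+1 = 4 → write 0 carry 2
  0×3+2 = 2 → write 0 carry 1
  1×3+1 = 4 → write 0 carry 2
  remaining carry: 10

0b10000101111010011101100011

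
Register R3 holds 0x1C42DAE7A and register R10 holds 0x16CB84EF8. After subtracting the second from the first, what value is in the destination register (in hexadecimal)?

0x57755F82

Subtract column by column in base 16:
  A-8 → 2
  7-F → 8 (borrow)
  E-E-1 → F (borrow)
  A-4-1 → 5
  D-8 → 5
  2-B → 7 (borrow)
  4-C-1 → 7 (borrow)
  C-6-1 → 5
  1-1 → 0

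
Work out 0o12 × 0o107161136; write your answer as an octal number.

Multiply each base-8 digit by 10, carrying:
  6×10 = 60 → write 4 carry 7
  3×10+7 = 37 → write 5 carry 4
  1×10+4 = 14 → write 6 carry 1
  1×10+1 = 11 → write 3 carry 1
  6×10+1 = 61 → write 5 carry 7
  1×10+7 = 17 → write 1 carry 2
  7×10+2 = 72 → write 0 carry 9
  0×10+9 = 9 → write 1 carry 1
  1×10+1 = 11 → write 3 carry 1
  remaining carry: 1

0o1310153654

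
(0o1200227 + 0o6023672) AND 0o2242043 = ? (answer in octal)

Add column by column in base 8, right to left:
  7+2 = 1 carry 1
  2+7+1 = 2 carry 1
  2+6+1 = 1 carry 1
  0+3+1 = 4
  0+2 = 2
  2+0 = 2
  1+6 = 7
Sum = 0o7224121; now AND with 0o2242043:
  7&2=2, 2&2=2, 2&4=0, 4&2=0, 1&0=0, 2&4=0, 1&3=1

0o2200001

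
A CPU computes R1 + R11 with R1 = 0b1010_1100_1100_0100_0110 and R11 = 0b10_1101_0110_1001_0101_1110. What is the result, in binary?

Add column by column in base 2, right to left:
  0+0 = 0
  1+1 = 0 carry 1
  1+1+1 = 1 carry 1
  0+1+1 = 0 carry 1
  0+1+1 = 0 carry 1
  0+0+1 = 1
  1+1 = 0 carry 1
  0+0+1 = 1
  0+1 = 1
  0+0 = 0
  1+0 = 1
  1+1 = 0 carry 1
  0+0+1 = 1
  0+1 = 1
  1+1 = 0 carry 1
  1+0+1 = 0 carry 1
  0+1+1 = 0 carry 1
  1+0+1 = 0 carry 1
  0+1+1 = 0 carry 1
  1+1+1 = 1 carry 1
  0+0+1 = 1
  0+1 = 1

0b1110000011010110100100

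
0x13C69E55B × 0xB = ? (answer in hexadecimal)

0xD988CDAE9

Multiply each base-16 digit by 11, carrying:
  B×11 = 121 → write 9 carry 7
  5×11+7 = 62 → write E carry 3
  5×11+3 = 58 → write A carry 3
  E×11+3 = 157 → write D carry 9
  9×11+9 = 108 → write C carry 6
  6×11+6 = 72 → write 8 carry 4
  C×11+4 = 136 → write 8 carry 8
  3×11+8 = 41 → write 9 carry 2
  1×11+2 = 13 → write D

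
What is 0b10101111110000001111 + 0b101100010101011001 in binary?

Add column by column in base 2, right to left:
  1+1 = 0 carry 1
  1+0+1 = 0 carry 1
  1+0+1 = 0 carry 1
  1+1+1 = 1 carry 1
  0+1+1 = 0 carry 1
  0+0+1 = 1
  0+1 = 1
  0+0 = 0
  0+1 = 1
  0+0 = 0
  1+1 = 0 carry 1
  1+0+1 = 0 carry 1
  1+0+1 = 0 carry 1
  1+0+1 = 0 carry 1
  1+1+1 = 1 carry 1
  1+1+1 = 1 carry 1
  0+0+1 = 1
  1+1 = 0 carry 1
  0+0+1 = 1
  1+0 = 1

0b11011100000101101000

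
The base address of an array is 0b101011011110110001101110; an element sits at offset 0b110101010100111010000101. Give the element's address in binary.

0b1100000110011101011110011

Add column by column in base 2, right to left:
  0+1 = 1
  1+0 = 1
  1+1 = 0 carry 1
  1+0+1 = 0 carry 1
  0+0+1 = 1
  1+0 = 1
  1+0 = 1
  0+1 = 1
  0+0 = 0
  0+1 = 1
  1+1 = 0 carry 1
  1+1+1 = 1 carry 1
  0+0+1 = 1
  1+0 = 1
  1+1 = 0 carry 1
  1+0+1 = 0 carry 1
  1+1+1 = 1 carry 1
  0+0+1 = 1
  1+1 = 0 carry 1
  1+0+1 = 0 carry 1
  0+1+1 = 0 carry 1
  1+0+1 = 0 carry 1
  0+1+1 = 0 carry 1
  1+1+1 = 1 carry 1
  final carry 1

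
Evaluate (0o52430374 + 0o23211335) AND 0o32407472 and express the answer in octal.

0o30401430

Add column by column in base 8, right to left:
  4+5 = 1 carry 1
  7+3+1 = 3 carry 1
  3+3+1 = 7
  0+1 = 1
  3+1 = 4
  4+2 = 6
  2+3 = 5
  5+2 = 7
Sum = 0o75641731; now AND with 0o32407472:
  7&3=3, 5&2=0, 6&4=4, 4&0=0, 1&7=1, 7&4=4, 3&7=3, 1&2=0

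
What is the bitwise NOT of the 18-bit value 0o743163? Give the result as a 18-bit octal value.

Each oct digit d becomes 7−d:
  7→0, 4→3, 3→4, 1→6, 6→1, 3→4

0o034614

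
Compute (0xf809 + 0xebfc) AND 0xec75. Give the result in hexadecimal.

Add column by column in base 16, right to left:
  9+c = 5 carry 1
  0+f+1 = 0 carry 1
  8+b+1 = 4 carry 1
  f+e+1 = e carry 1
  final carry 1
Sum = 0x1e405; now AND with 0xec75:
  1&0=0, e&e=e, 4&c=4, 0&7=0, 5&5=5

0xe405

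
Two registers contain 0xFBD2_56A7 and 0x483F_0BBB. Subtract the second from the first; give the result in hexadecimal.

0xB3934AEC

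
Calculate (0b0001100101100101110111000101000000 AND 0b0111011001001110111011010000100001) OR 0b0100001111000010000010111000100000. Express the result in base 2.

0b101001111000110110011111000100000

0b0001100101100101110111000101000000 AND 0b0111011001001110111011010000100001 = 0b0001000001000100110011000000000000.
Then OR with 0b0100001111000010000010111000100000.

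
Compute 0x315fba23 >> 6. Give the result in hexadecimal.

6 bits is not a whole number of base-16 digits; in binary: 110001010111111011101000100011 >> 6 = 110001010111111011101000.

0xc57ee8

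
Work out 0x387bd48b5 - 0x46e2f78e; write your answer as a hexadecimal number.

0x340da5127

Subtract column by column in base 16:
  5-e → 7 (borrow)
  b-8-1 → 2
  8-7 → 1
  4-f → 5 (borrow)
  d-2-1 → a
  b-e → d (borrow)
  7-6-1 → 0
  8-4 → 4
  3-0 → 3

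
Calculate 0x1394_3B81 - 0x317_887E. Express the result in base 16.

0x107CB303

Subtract column by column in base 16:
  1-E → 3 (borrow)
  8-7-1 → 0
  B-8 → 3
  3-8 → B (borrow)
  4-7-1 → C (borrow)
  9-1-1 → 7
  3-3 → 0
  1-0 → 1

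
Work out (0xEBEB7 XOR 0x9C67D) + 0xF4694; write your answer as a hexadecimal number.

First 0xEBEB7 XOR 0x9C67D = 0x778CA.
Add column by column in base 16, right to left:
  A+4 = E
  C+9 = 5 carry 1
  8+6+1 = F
  7+4 = B
  7+F = 6 carry 1
  final carry 1

0x16BF5E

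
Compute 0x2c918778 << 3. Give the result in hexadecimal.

3 bits is not a whole number of base-16 digits; in binary: 101100100100011000011101111000 << 3 = 101100100100011000011101111000000.

0x1648c3bc0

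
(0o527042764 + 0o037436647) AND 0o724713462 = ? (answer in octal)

Add column by column in base 8, right to left:
  4+7 = 3 carry 1
  6+4+1 = 3 carry 1
  7+6+1 = 6 carry 1
  2+6+1 = 1 carry 1
  4+3+1 = 0 carry 1
  0+4+1 = 5
  7+7 = 6 carry 1
  2+3+1 = 6
  5+0 = 5
Sum = 0o566501633; now AND with 0o724713462:
  5&7=5, 6&2=2, 6&4=4, 5&7=5, 0&1=0, 1&3=1, 6&4=4, 3&6=2, 3&2=2

0o524501422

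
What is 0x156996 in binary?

0b101010110100110010110

Expand each hex digit to 4 bits: 1=0001 5=0101 6=0110 9=1001 9=1001 6=0110.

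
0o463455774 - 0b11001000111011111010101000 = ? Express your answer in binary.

0b1101010101001110101010100

0o463455774 = 0b100110011100101101111111100 in binary.
Subtract column by column in base 2:
  0-0 → 0
  0-0 → 0
  1-0 → 1
  1-1 → 0
  1-0 → 1
  1-1 → 0
  1-0 → 1
  1-1 → 0
  1-0 → 1
  1-1 → 0
  0-1 → 1 (borrow)
  1-1-1 → 1 (borrow)
  1-1-1 → 1 (borrow)
  0-1-1 → 0 (borrow)
  1-0-1 → 0
  0-1 → 1 (borrow)
  0-1-1 → 0 (borrow)
  1-1-1 → 1 (borrow)
  1-0-1 → 0
  1-0 → 1
  0-0 → 0
  0-1 → 1 (borrow)
  1-0-1 → 0
  1-0 → 1
  0-1 → 1 (borrow)
  0-1-1 → 0 (borrow)
  1-0-1 → 0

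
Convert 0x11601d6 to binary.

Expand each hex digit to 4 bits: 1=0001 1=0001 6=0110 0=0000 1=0001 d=1101 6=0110.

0b1000101100000000111010110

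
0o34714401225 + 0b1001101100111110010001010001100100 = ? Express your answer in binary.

0b1101010100001010110001011011111001

0o34714401225 = 0b11100111001100100000001010010101 in binary.
Add column by column in base 2, right to left:
  1+0 = 1
  0+0 = 0
  1+1 = 0 carry 1
  0+0+1 = 1
  1+0 = 1
  0+1 = 1
  0+1 = 1
  1+0 = 1
  0+0 = 0
  1+0 = 1
  0+1 = 1
  0+0 = 0
  0+1 = 1
  0+0 = 0
  0+0 = 0
  0+0 = 0
  0+1 = 1
  1+0 = 1
  0+0 = 0
  0+1 = 1
  1+1 = 0 carry 1
  1+1+1 = 1 carry 1
  0+1+1 = 0 carry 1
  0+1+1 = 0 carry 1
  1+0+1 = 0 carry 1
  1+0+1 = 0 carry 1
  1+1+1 = 1 carry 1
  0+1+1 = 0 carry 1
  0+0+1 = 1
  1+1 = 0 carry 1
  1+1+1 = 1 carry 1
  1+0+1 = 0 carry 1
  0+0+1 = 1
  0+1 = 1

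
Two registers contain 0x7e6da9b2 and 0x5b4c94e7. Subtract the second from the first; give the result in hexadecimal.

Subtract column by column in base 16:
  2-7 → b (borrow)
  b-e-1 → c (borrow)
  9-4-1 → 4
  a-9 → 1
  d-c → 1
  6-4 → 2
  e-b → 3
  7-5 → 2

0x232114cb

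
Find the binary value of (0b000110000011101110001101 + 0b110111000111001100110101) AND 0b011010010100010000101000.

0b11000000000010000000000

Add column by column in base 2, right to left:
  1+1 = 0 carry 1
  0+0+1 = 1
  1+1 = 0 carry 1
  1+0+1 = 0 carry 1
  0+1+1 = 0 carry 1
  0+1+1 = 0 carry 1
  0+0+1 = 1
  1+0 = 1
  1+1 = 0 carry 1
  1+1+1 = 1 carry 1
  0+0+1 = 1
  1+0 = 1
  1+1 = 0 carry 1
  1+1+1 = 1 carry 1
  0+1+1 = 0 carry 1
  0+0+1 = 1
  0+0 = 0
  0+0 = 0
  0+1 = 1
  1+1 = 0 carry 1
  1+1+1 = 1 carry 1
  0+0+1 = 1
  0+1 = 1
  0+1 = 1
Sum = 0b111101001010111011000010; now AND with 0b011010010100010000101000:
  111101001010111011000010
& 011010010100010000101000
= 011000000000010000000000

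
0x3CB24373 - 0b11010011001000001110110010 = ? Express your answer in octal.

0x3CB24373 = 0o7454441563 in octal.
0b11010011001000001110110010 = 0o323101662 in octal.
Subtract column by column in base 8:
  3-2 → 1
  6-6 → 0
  5-6 → 7 (borrow)
  1-1-1 → 7 (borrow)
  4-0-1 → 3
  4-1 → 3
  4-3 → 1
  5-2 → 3
  4-3 → 1
  7-0 → 7

0o7131337701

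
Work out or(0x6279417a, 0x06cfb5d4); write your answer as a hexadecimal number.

0x66fff5fe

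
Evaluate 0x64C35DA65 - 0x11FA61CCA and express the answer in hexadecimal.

Subtract column by column in base 16:
  5-A → B (borrow)
  6-C-1 → 9 (borrow)
  A-C-1 → D (borrow)
  D-1-1 → B
  5-6 → F (borrow)
  3-A-1 → 8 (borrow)
  C-F-1 → C (borrow)
  4-1-1 → 2
  6-1 → 5

0x52C8FBD9B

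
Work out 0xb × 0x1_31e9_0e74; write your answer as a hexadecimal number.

Multiply each base-16 digit by 11, carrying:
  4×11 = 44 → write c carry 2
  7×11+2 = 79 → write f carry 4
  e×11+4 = 158 → write e carry 9
  0×11+9 = 9 → write 9
  9×11 = 99 → write 3 carry 6
  e×11+6 = 160 → write 0 carry 10
  1×11+10 = 21 → write 5 carry 1
  3×11+1 = 34 → write 2 carry 2
  1×11+2 = 13 → write d

0xd25039efc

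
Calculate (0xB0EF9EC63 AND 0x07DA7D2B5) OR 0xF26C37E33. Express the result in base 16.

0xB0EF9EC63 AND 0x07DA7D2B5 = 0x00CA1C021.
Then OR with 0xF26C37E33.

0xF2EE3FE33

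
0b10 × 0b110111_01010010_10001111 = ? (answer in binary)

Multiply each base-2 digit by 2, carrying:
  1×2 = 2 → write 0 carry 1
  1×2+1 = 3 → write 1 carry 1
  1×2+1 = 3 → write 1 carry 1
  1×2+1 = 3 → write 1 carry 1
  0×2+1 = 1 → write 1
  0×2 = 0 → write 0
  0×2 = 0 → write 0
  1×2 = 2 → write 0 carry 1
  0×2+1 = 1 → write 1
  1×2 = 2 → write 0 carry 1
  0×2+1 = 1 → write 1
  0×2 = 0 → write 0
  1×2 = 2 → write 0 carry 1
  0×2+1 = 1 → write 1
  1×2 = 2 → write 0 carry 1
  0×2+1 = 1 → write 1
  1×2 = 2 → write 0 carry 1
  1×2+1 = 3 → write 1 carry 1
  1×2+1 = 3 → write 1 carry 1
  0×2+1 = 1 → write 1
  1×2 = 2 → write 0 carry 1
  1×2+1 = 3 → write 1 carry 1
  remaining carry: 1

0b11011101010010100011110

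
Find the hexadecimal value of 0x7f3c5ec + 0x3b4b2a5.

0xba87891

Add column by column in base 16, right to left:
  c+5 = 1 carry 1
  e+a+1 = 9 carry 1
  5+2+1 = 8
  c+b = 7 carry 1
  3+4+1 = 8
  f+b = a carry 1
  7+3+1 = b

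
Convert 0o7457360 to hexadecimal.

0x1e5ef0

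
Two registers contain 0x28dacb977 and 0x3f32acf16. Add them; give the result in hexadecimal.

0x680d7888d

Add column by column in base 16, right to left:
  7+6 = d
  7+1 = 8
  9+f = 8 carry 1
  b+c+1 = 8 carry 1
  c+a+1 = 7 carry 1
  a+2+1 = d
  d+3 = 0 carry 1
  8+f+1 = 8 carry 1
  2+3+1 = 6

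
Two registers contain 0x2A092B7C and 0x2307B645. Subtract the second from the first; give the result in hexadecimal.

Subtract column by column in base 16:
  C-5 → 7
  7-4 → 3
  B-6 → 5
  2-B → 7 (borrow)
  9-7-1 → 1
  0-0 → 0
  A-3 → 7
  2-2 → 0

0x7017537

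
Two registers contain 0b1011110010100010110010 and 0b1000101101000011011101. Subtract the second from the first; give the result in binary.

Subtract column by column in base 2:
  0-1 → 1 (borrow)
  1-0-1 → 0
  0-1 → 1 (borrow)
  0-1-1 → 0 (borrow)
  1-1-1 → 1 (borrow)
  1-0-1 → 0
  0-1 → 1 (borrow)
  1-1-1 → 1 (borrow)
  0-0-1 → 1 (borrow)
  0-0-1 → 1 (borrow)
  0-0-1 → 1 (borrow)
  1-0-1 → 0
  0-1 → 1 (borrow)
  1-0-1 → 0
  0-1 → 1 (borrow)
  0-1-1 → 0 (borrow)
  1-0-1 → 0
  1-1 → 0
  1-0 → 1
  1-0 → 1
  0-0 → 0
  1-1 → 0

0b11000101011111010101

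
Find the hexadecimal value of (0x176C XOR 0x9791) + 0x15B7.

First 0x176C XOR 0x9791 = 0x80FD.
Add column by column in base 16, right to left:
  D+7 = 4 carry 1
  F+B+1 = B carry 1
  0+5+1 = 6
  8+1 = 9

0x96B4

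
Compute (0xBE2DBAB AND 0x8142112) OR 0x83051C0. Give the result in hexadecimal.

0x83051C2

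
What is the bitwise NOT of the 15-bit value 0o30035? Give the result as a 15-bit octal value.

Each oct digit d becomes 7−d:
  3→4, 0→7, 0→7, 3→4, 5→2

0o47742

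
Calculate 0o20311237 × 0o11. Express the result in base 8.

Multiply each base-8 digit by 9, carrying:
  7×9 = 63 → write 7 carry 7
  3×9+7 = 34 → write 2 carry 4
  2×9+4 = 22 → write 6 carry 2
  1×9+2 = 11 → write 3 carry 1
  1×9+1 = 10 → write 2 carry 1
  3×9+1 = 28 → write 4 carry 3
  0×9+3 = 3 → write 3
  2×9 = 18 → write 2 carry 2
  remaining carry: 2

0o223423627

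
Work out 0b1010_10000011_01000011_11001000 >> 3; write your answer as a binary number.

Right shift by 3: drop the 3 least-significant bits.

0b1010100000110100001111001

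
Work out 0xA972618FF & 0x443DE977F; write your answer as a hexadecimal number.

0x00306107F

AND each hex digit independently (no carries):
  A&4=0, 9&4=0, 7&3=3, 2&D=0, 6&E=6, 1&9=1, 8&7=0, F&7=7, F&F=F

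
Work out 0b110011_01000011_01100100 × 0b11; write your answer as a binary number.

0b100110011100101000101100

Multiply each base-2 digit by 3, carrying:
  0×3 = 0 → write 0
  0×3 = 0 → write 0
  1×3 = 3 → write 1 carry 1
  0×3+1 = 1 → write 1
  0×3 = 0 → write 0
  1×3 = 3 → write 1 carry 1
  1×3+1 = 4 → write 0 carry 2
  0×3+2 = 2 → write 0 carry 1
  1×3+1 = 4 → write 0 carry 2
  1×3+2 = 5 → write 1 carry 2
  0×3+2 = 2 → write 0 carry 1
  0×3+1 = 1 → write 1
  0×3 = 0 → write 0
  0×3 = 0 → write 0
  1×3 = 3 → write 1 carry 1
  0×3+1 = 1 → write 1
  1×3 = 3 → write 1 carry 1
  1×3+1 = 4 → write 0 carry 2
  0×3+2 = 2 → write 0 carry 1
  0×3+1 = 1 → write 1
  1×3 = 3 → write 1 carry 1
  1×3+1 = 4 → write 0 carry 2
  remaining carry: 10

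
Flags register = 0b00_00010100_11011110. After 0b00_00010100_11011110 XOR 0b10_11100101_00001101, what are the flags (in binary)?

0b101111000111010011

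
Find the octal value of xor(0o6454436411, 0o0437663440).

XOR each oct digit independently (no carries):
  6^0=6, 4^4=0, 5^3=6, 4^7=3, 4^6=2, 3^6=5, 6^3=5, 4^4=0, 1^4=5, 1^0=1

0o6063255051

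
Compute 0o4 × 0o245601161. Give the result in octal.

0o1227004704

Multiply each base-8 digit by 4, carrying:
  1×4 = 4 → write 4
  6×4 = 24 → write 0 carry 3
  1×4+3 = 7 → write 7
  1×4 = 4 → write 4
  0×4 = 0 → write 0
  6×4 = 24 → write 0 carry 3
  5×4+3 = 23 → write 7 carry 2
  4×4+2 = 18 → write 2 carry 2
  2×4+2 = 10 → write 2 carry 1
  remaining carry: 1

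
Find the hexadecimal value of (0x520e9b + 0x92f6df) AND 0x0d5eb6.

0x50432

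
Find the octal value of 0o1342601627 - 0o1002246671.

0o340332736

Subtract column by column in base 8:
  7-1 → 6
  2-7 → 3 (borrow)
  6-6-1 → 7 (borrow)
  1-6-1 → 2 (borrow)
  0-4-1 → 3 (borrow)
  6-2-1 → 3
  2-2 → 0
  4-0 → 4
  3-0 → 3
  1-1 → 0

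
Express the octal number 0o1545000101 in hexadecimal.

0xD940041

Each octal digit is 3 bits: 1=001 5=101 4=100 5=101 0=000 0=000 0=000 1=001 0=000 1=001.
Group the bits into nibbles: 1101 1001 0100 0000 0000 0100 0001 → D940041.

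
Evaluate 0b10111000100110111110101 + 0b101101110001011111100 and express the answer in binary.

0b11100110011000011110001

Add column by column in base 2, right to left:
  1+0 = 1
  0+0 = 0
  1+1 = 0 carry 1
  0+1+1 = 0 carry 1
  1+1+1 = 1 carry 1
  1+1+1 = 1 carry 1
  1+1+1 = 1 carry 1
  1+1+1 = 1 carry 1
  1+0+1 = 0 carry 1
  0+1+1 = 0 carry 1
  1+0+1 = 0 carry 1
  1+0+1 = 0 carry 1
  0+0+1 = 1
  0+1 = 1
  1+1 = 0 carry 1
  0+1+1 = 0 carry 1
  0+0+1 = 1
  0+1 = 1
  1+1 = 0 carry 1
  1+0+1 = 0 carry 1
  1+1+1 = 1 carry 1
  0+0+1 = 1
  1+0 = 1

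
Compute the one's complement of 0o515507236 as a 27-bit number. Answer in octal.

0o262270541

Each oct digit d becomes 7−d:
  5→2, 1→6, 5→2, 5→2, 0→7, 7→0, 2→5, 3→4, 6→1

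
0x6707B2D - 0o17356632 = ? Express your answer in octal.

0o614516623

0x6707B2D = 0o634075455 in octal.
Subtract column by column in base 8:
  5-2 → 3
  5-3 → 2
  4-6 → 6 (borrow)
  5-6-1 → 6 (borrow)
  7-5-1 → 1
  0-3 → 5 (borrow)
  4-7-1 → 4 (borrow)
  3-1-1 → 1
  6-0 → 6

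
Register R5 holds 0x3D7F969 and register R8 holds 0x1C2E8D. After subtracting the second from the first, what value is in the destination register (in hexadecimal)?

0x3BBCADC

Subtract column by column in base 16:
  9-D → C (borrow)
  6-8-1 → D (borrow)
  9-E-1 → A (borrow)
  F-2-1 → C
  7-C → B (borrow)
  D-1-1 → B
  3-0 → 3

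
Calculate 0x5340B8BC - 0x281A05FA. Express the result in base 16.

Subtract column by column in base 16:
  C-A → 2
  B-F → C (borrow)
  8-5-1 → 2
  B-0 → B
  0-A → 6 (borrow)
  4-1-1 → 2
  3-8 → B (borrow)
  5-2-1 → 2

0x2B26B2C2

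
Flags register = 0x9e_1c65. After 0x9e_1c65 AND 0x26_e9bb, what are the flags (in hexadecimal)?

AND each hex digit independently (no carries):
  9&2=0, e&6=6, 1&e=0, c&9=8, 6&b=2, 5&b=1

0x060821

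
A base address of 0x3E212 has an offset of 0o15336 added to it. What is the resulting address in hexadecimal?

0o15336 = 0x1ADE in hexadecimal.
Add column by column in base 16, right to left:
  2+E = 0 carry 1
  1+D+1 = F
  2+A = C
  E+1 = F
  3+0 = 3

0x3FCF0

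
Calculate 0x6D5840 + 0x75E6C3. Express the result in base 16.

Add column by column in base 16, right to left:
  0+3 = 3
  4+C = 0 carry 1
  8+6+1 = F
  5+E = 3 carry 1
  D+5+1 = 3 carry 1
  6+7+1 = E

0xE33F03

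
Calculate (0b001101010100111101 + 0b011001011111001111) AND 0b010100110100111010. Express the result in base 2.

0b100110100001000

Add column by column in base 2, right to left:
  1+1 = 0 carry 1
  0+1+1 = 0 carry 1
  1+1+1 = 1 carry 1
  1+1+1 = 1 carry 1
  1+0+1 = 0 carry 1
  1+0+1 = 0 carry 1
  0+1+1 = 0 carry 1
  0+1+1 = 0 carry 1
  1+1+1 = 1 carry 1
  0+1+1 = 0 carry 1
  1+1+1 = 1 carry 1
  0+0+1 = 1
  1+1 = 0 carry 1
  0+0+1 = 1
  1+0 = 1
  1+1 = 0 carry 1
  0+1+1 = 0 carry 1
  final carry 1
Sum = 0b100110110100001100; now AND with 0b010100110100111010:
  100110110100001100
& 010100110100111010
= 000100110100001000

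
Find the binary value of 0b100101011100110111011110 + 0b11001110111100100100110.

Add column by column in base 2, right to left:
  0+0 = 0
  1+1 = 0 carry 1
  1+1+1 = 1 carry 1
  1+0+1 = 0 carry 1
  1+0+1 = 0 carry 1
  0+1+1 = 0 carry 1
  1+0+1 = 0 carry 1
  1+0+1 = 0 carry 1
  1+1+1 = 1 carry 1
  0+0+1 = 1
  1+0 = 1
  1+1 = 0 carry 1
  0+1+1 = 0 carry 1
  0+1+1 = 0 carry 1
  1+1+1 = 1 carry 1
  1+0+1 = 0 carry 1
  1+1+1 = 1 carry 1
  0+1+1 = 0 carry 1
  1+1+1 = 1 carry 1
  0+0+1 = 1
  1+0 = 1
  0+1 = 1
  0+1 = 1
  1+0 = 1

0b111111010100011100000100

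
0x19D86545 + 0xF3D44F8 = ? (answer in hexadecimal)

Add column by column in base 16, right to left:
  5+8 = D
  4+F = 3 carry 1
  5+4+1 = A
  6+4 = A
  8+D = 5 carry 1
  D+3+1 = 1 carry 1
  9+F+1 = 9 carry 1
  1+0+1 = 2

0x2915AA3D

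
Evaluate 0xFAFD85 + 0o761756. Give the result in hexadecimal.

0o761756 = 0x3E3EE in hexadecimal.
Add column by column in base 16, right to left:
  5+E = 3 carry 1
  8+E+1 = 7 carry 1
  D+3+1 = 1 carry 1
  F+E+1 = E carry 1
  A+3+1 = E
  F+0 = F

0xFEE173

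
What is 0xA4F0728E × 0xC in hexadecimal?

0x7BB455EA8

Multiply each base-16 digit by 12, carrying:
  E×12 = 168 → write 8 carry 10
  8×12+10 = 106 → write A carry 6
  2×12+6 = 30 → write E carry 1
  7×12+1 = 85 → write 5 carry 5
  0×12+5 = 5 → write 5
  F×12 = 180 → write 4 carry 11
  4×12+11 = 59 → write B carry 3
  A×12+3 = 123 → write B carry 7
  remaining carry: 7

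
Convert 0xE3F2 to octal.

Expand each hex digit to 4 bits: E=1110 3=0011 F=1111 2=0010.
Group the bits in threes: 001 110 001 111 110 010 → 161762.

0o161762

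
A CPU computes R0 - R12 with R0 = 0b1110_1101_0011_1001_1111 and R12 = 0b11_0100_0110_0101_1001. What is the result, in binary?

Subtract column by column in base 2:
  1-1 → 0
  1-0 → 1
  1-0 → 1
  1-1 → 0
  1-1 → 0
  0-0 → 0
  0-1 → 1 (borrow)
  1-0-1 → 0
  1-0 → 1
  1-1 → 0
  0-1 → 1 (borrow)
  0-0-1 → 1 (borrow)
  1-0-1 → 0
  0-0 → 0
  1-1 → 0
  1-0 → 1
  0-1 → 1 (borrow)
  1-1-1 → 1 (borrow)
  1-0-1 → 0
  1-0 → 1

0b10111000110101000110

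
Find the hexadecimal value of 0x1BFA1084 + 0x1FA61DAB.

Add column by column in base 16, right to left:
  4+B = F
  8+A = 2 carry 1
  0+D+1 = E
  1+1 = 2
  A+6 = 0 carry 1
  F+A+1 = A carry 1
  B+F+1 = B carry 1
  1+1+1 = 3

0x3BA02E2F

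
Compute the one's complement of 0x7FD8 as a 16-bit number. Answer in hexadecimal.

0x8027

Each hex digit d becomes F−d:
  7→8, F→0, D→2, 8→7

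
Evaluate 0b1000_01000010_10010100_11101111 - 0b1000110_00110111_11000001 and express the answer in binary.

0b111111111000101110100101110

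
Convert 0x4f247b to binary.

0b10011110010010001111011

Expand each hex digit to 4 bits: 4=0100 f=1111 2=0010 4=0100 7=0111 b=1011.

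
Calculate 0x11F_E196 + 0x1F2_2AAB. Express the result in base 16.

0x3120C41

Add column by column in base 16, right to left:
  6+B = 1 carry 1
  9+A+1 = 4 carry 1
  1+A+1 = C
  E+2 = 0 carry 1
  F+2+1 = 2 carry 1
  1+F+1 = 1 carry 1
  1+1+1 = 3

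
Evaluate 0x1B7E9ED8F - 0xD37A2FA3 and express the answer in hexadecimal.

0xE46FBDEC

Subtract column by column in base 16:
  F-3 → C
  8-A → E (borrow)
  D-F-1 → D (borrow)
  E-2-1 → B
  9-A → F (borrow)
  E-7-1 → 6
  7-3 → 4
  B-D → E (borrow)
  1-0-1 → 0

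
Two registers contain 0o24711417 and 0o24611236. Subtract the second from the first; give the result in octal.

Subtract column by column in base 8:
  7-6 → 1
  1-3 → 6 (borrow)
  4-2-1 → 1
  1-1 → 0
  1-1 → 0
  7-6 → 1
  4-4 → 0
  2-2 → 0

0o100161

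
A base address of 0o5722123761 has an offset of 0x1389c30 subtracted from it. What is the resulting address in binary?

0b101110000100000000101111000001

0o5722123761 = 0b101111010010001010011111110001 in binary.
0x1389c30 = 0b1001110001001110000110000 in binary.
Subtract column by column in base 2:
  1-0 → 1
  0-0 → 0
  0-0 → 0
  0-0 → 0
  1-1 → 0
  1-1 → 0
  1-0 → 1
  1-0 → 1
  1-0 → 1
  1-0 → 1
  1-1 → 0
  0-1 → 1 (borrow)
  0-1-1 → 0 (borrow)
  1-0-1 → 0
  0-0 → 0
  1-1 → 0
  0-0 → 0
  0-0 → 0
  0-0 → 0
  1-1 → 0
  0-1 → 1 (borrow)
  0-1-1 → 0 (borrow)
  1-0-1 → 0
  0-0 → 0
  1-1 → 0
  1-0 → 1
  1-0 → 1
  1-0 → 1
  0-0 → 0
  1-0 → 1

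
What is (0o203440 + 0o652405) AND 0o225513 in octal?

0o4001

Add column by column in base 8, right to left:
  0+5 = 5
  4+0 = 4
  4+4 = 0 carry 1
  3+2+1 = 6
  0+5 = 5
  2+6 = 0 carry 1
  final carry 1
Sum = 0o1056045; now AND with 0o225513:
  1&0=0, 0&2=0, 5&2=0, 6&5=4, 0&5=0, 4&1=0, 5&3=1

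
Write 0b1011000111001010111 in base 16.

0x58E57

Group the bits into nibbles: 0101 1000 1110 0101 0111 → 58E57.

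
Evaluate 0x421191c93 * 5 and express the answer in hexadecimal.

Multiply each base-16 digit by 5, carrying:
  3×5 = 15 → write f
  9×5 = 45 → write d carry 2
  c×5+2 = 62 → write e carry 3
  1×5+3 = 8 → write 8
  9×5 = 45 → write d carry 2
  1×5+2 = 7 → write 7
  1×5 = 5 → write 5
  2×5 = 10 → write a
  4×5 = 20 → write 4 carry 1
  remaining carry: 1

0x14a57d8edf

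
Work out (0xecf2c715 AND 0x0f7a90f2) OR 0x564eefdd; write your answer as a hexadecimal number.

0xecf2c715 AND 0x0f7a90f2 = 0x0c728010.
Then OR with 0x564eefdd.

0x5e7eefdd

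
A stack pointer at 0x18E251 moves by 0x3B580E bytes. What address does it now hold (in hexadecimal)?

Add column by column in base 16, right to left:
  1+E = F
  5+0 = 5
  2+8 = A
  E+5 = 3 carry 1
  8+B+1 = 4 carry 1
  1+3+1 = 5

0x543A5F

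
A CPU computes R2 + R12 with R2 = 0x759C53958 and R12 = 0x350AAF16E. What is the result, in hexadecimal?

Add column by column in base 16, right to left:
  8+E = 6 carry 1
  5+6+1 = C
  9+1 = A
  3+F = 2 carry 1
  5+A+1 = 0 carry 1
  C+A+1 = 7 carry 1
  9+0+1 = A
  5+5 = A
  7+3 = A

0xAAA702AC6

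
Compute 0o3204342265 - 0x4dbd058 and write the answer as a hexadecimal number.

0o3204342265 = 0x1a11c4b5 in hexadecimal.
Subtract column by column in base 16:
  5-8 → d (borrow)
  b-5-1 → 5
  4-0 → 4
  c-d → f (borrow)
  1-b-1 → 5 (borrow)
  1-d-1 → 3 (borrow)
  a-4-1 → 5
  1-0 → 1

0x1535f45d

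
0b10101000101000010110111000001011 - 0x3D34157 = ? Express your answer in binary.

0x3D34157 = 0b11110100110100000101010111 in binary.
Subtract column by column in base 2:
  1-1 → 0
  1-1 → 0
  0-1 → 1 (borrow)
  1-0-1 → 0
  0-1 → 1 (borrow)
  0-0-1 → 1 (borrow)
  0-1-1 → 0 (borrow)
  0-0-1 → 1 (borrow)
  0-1-1 → 0 (borrow)
  1-0-1 → 0
  1-0 → 1
  1-0 → 1
  0-0 → 0
  1-0 → 1
  1-1 → 0
  0-0 → 0
  1-1 → 0
  0-1 → 1 (borrow)
  0-0-1 → 1 (borrow)
  0-0-1 → 1 (borrow)
  0-1-1 → 0 (borrow)
  1-0-1 → 0
  0-1 → 1 (borrow)
  1-1-1 → 1 (borrow)
  0-1-1 → 0 (borrow)
  0-1-1 → 0 (borrow)
  0-0-1 → 1 (borrow)
  1-0-1 → 0
  0-0 → 0
  1-0 → 1
  0-0 → 0
  1-0 → 1

0b10100100110011100010110010110100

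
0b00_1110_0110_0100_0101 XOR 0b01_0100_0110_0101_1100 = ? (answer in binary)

XOR bit by bit (1 where the bits differ):
  001110011001000101
^ 010100011001011100
= 011010000000011001

0b011010000000011001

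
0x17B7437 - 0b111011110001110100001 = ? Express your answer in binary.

0x17B7437 = 0b1011110110111010000110111 in binary.
Subtract column by column in base 2:
  1-1 → 0
  1-0 → 1
  1-0 → 1
  0-0 → 0
  1-0 → 1
  1-1 → 0
  0-0 → 0
  0-1 → 1 (borrow)
  0-1-1 → 0 (borrow)
  0-1-1 → 0 (borrow)
  1-0-1 → 0
  0-0 → 0
  1-0 → 1
  1-1 → 0
  1-1 → 0
  0-1 → 1 (borrow)
  1-1-1 → 1 (borrow)
  1-0-1 → 0
  0-1 → 1 (borrow)
  1-1-1 → 1 (borrow)
  1-1-1 → 1 (borrow)
  1-0-1 → 0
  1-0 → 1
  0-0 → 0
  1-0 → 1

0b1010111011001000010010110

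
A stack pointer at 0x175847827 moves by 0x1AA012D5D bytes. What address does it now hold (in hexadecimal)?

0x31F85A584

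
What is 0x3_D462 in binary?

Expand each hex digit to 4 bits: 3=0011 D=1101 4=0100 6=0110 2=0010.

0b111101010001100010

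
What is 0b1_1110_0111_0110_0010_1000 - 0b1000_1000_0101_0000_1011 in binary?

Subtract column by column in base 2:
  0-1 → 1 (borrow)
  0-1-1 → 0 (borrow)
  0-0-1 → 1 (borrow)
  1-1-1 → 1 (borrow)
  0-0-1 → 1 (borrow)
  1-0-1 → 0
  0-0 → 0
  0-0 → 0
  0-1 → 1 (borrow)
  1-0-1 → 0
  1-1 → 0
  0-0 → 0
  1-0 → 1
  1-0 → 1
  1-0 → 1
  0-1 → 1 (borrow)
  0-0-1 → 1 (borrow)
  1-0-1 → 0
  1-0 → 1
  1-1 → 0
  1-0 → 1

0b101011111000100011101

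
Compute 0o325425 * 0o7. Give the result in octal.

0o2726623

Multiply each base-8 digit by 7, carrying:
  5×7 = 35 → write 3 carry 4
  2×7+4 = 18 → write 2 carry 2
  4×7+2 = 30 → write 6 carry 3
  5×7+3 = 38 → write 6 carry 4
  2×7+4 = 18 → write 2 carry 2
  3×7+2 = 23 → write 7 carry 2
  remaining carry: 2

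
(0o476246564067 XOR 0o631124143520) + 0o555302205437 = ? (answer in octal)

First 0o476246564067 XOR 0o631124143520 = 0o247362427547.
Add column by column in base 8, right to left:
  7+7 = 6 carry 1
  4+3+1 = 0 carry 1
  5+4+1 = 2 carry 1
  7+5+1 = 5 carry 1
  2+0+1 = 3
  4+2 = 6
  2+2 = 4
  6+0 = 6
  3+3 = 6
  7+5 = 4 carry 1
  4+5+1 = 2 carry 1
  2+5+1 = 0 carry 1
  final carry 1

0o1024664635206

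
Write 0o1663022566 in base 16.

Each octal digit is 3 bits: 1=001 6=110 6=110 3=011 0=000 2=010 2=010 5=101 6=110 6=110.
Group the bits into nibbles: 1110 1100 1100 0010 0101 0111 0110 → ECC2576.

0xECC2576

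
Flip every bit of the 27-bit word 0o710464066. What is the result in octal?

0o067313711

Each oct digit d becomes 7−d:
  7→0, 1→6, 0→7, 4→3, 6→1, 4→3, 0→7, 6→1, 6→1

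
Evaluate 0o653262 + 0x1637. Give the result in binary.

0o653262 = 0b110101011010110010 in binary.
0x1637 = 0b1011000110111 in binary.
Add column by column in base 2, right to left:
  0+1 = 1
  1+1 = 0 carry 1
  0+1+1 = 0 carry 1
  0+0+1 = 1
  1+1 = 0 carry 1
  1+1+1 = 1 carry 1
  0+0+1 = 1
  1+0 = 1
  0+0 = 0
  1+1 = 0 carry 1
  1+1+1 = 1 carry 1
  0+0+1 = 1
  1+1 = 0 carry 1
  0+0+1 = 1
  1+0 = 1
  0+0 = 0
  1+0 = 1
  1+0 = 1

0b110110110011101001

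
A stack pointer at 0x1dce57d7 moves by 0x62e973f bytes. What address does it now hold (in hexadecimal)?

Add column by column in base 16, right to left:
  7+f = 6 carry 1
  d+3+1 = 1 carry 1
  7+7+1 = f
  5+9 = e
  e+e = c carry 1
  c+2+1 = f
  d+6 = 3 carry 1
  1+0+1 = 2

0x23fcef16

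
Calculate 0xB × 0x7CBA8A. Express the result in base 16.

Multiply each base-16 digit by 11, carrying:
  A×11 = 110 → write E carry 6
  8×11+6 = 94 → write E carry 5
  A×11+5 = 115 → write 3 carry 7
  B×11+7 = 128 → write 0 carry 8
  C×11+8 = 140 → write C carry 8
  7×11+8 = 85 → write 5 carry 5
  remaining carry: 5

0x55C03EE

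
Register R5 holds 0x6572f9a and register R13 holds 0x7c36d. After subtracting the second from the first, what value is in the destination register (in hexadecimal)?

Subtract column by column in base 16:
  a-d → d (borrow)
  9-6-1 → 2
  f-3 → c
  2-c → 6 (borrow)
  7-7-1 → f (borrow)
  5-0-1 → 4
  6-0 → 6

0x64f6c2d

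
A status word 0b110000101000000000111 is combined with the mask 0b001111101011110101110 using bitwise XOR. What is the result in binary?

0b111111000011110101001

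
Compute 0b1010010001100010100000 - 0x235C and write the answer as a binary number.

0b1010001111010101000100

0x235C = 0b10001101011100 in binary.
Subtract column by column in base 2:
  0-0 → 0
  0-0 → 0
  0-1 → 1 (borrow)
  0-1-1 → 0 (borrow)
  0-1-1 → 0 (borrow)
  1-0-1 → 0
  0-1 → 1 (borrow)
  1-0-1 → 0
  0-1 → 1 (borrow)
  0-1-1 → 0 (borrow)
  0-0-1 → 1 (borrow)
  1-0-1 → 0
  1-0 → 1
  0-1 → 1 (borrow)
  0-0-1 → 1 (borrow)
  0-0-1 → 1 (borrow)
  1-0-1 → 0
  0-0 → 0
  0-0 → 0
  1-0 → 1
  0-0 → 0
  1-0 → 1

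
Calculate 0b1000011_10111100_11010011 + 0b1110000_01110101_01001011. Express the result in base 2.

0b101101000011001000011110

Add column by column in base 2, right to left:
  1+1 = 0 carry 1
  1+1+1 = 1 carry 1
  0+0+1 = 1
  0+1 = 1
  1+0 = 1
  0+0 = 0
  1+1 = 0 carry 1
  1+0+1 = 0 carry 1
  0+1+1 = 0 carry 1
  0+0+1 = 1
  1+1 = 0 carry 1
  1+0+1 = 0 carry 1
  1+1+1 = 1 carry 1
  1+1+1 = 1 carry 1
  0+1+1 = 0 carry 1
  1+0+1 = 0 carry 1
  1+0+1 = 0 carry 1
  1+0+1 = 0 carry 1
  0+0+1 = 1
  0+0 = 0
  0+1 = 1
  0+1 = 1
  1+1 = 0 carry 1
  final carry 1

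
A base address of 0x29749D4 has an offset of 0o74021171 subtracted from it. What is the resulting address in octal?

0o151623533

0x29749D4 = 0o245644724 in octal.
Subtract column by column in base 8:
  4-1 → 3
  2-7 → 3 (borrow)
  7-1-1 → 5
  4-1 → 3
  4-2 → 2
  6-0 → 6
  5-4 → 1
  4-7 → 5 (borrow)
  2-0-1 → 1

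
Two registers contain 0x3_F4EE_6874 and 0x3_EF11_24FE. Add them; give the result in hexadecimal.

0x7E3FF8D72

Add column by column in base 16, right to left:
  4+E = 2 carry 1
  7+F+1 = 7 carry 1
  8+4+1 = D
  6+2 = 8
  E+1 = F
  E+1 = F
  4+F = 3 carry 1
  F+E+1 = E carry 1
  3+3+1 = 7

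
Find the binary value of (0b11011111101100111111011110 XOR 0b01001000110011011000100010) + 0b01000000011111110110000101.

0b11010111111111011110000001

First 0b11011111101100111111011110 XOR 0b01001000110011011000100010 = 0b10010111011111100111111100.
Add column by column in base 2, right to left:
  0+1 = 1
  0+0 = 0
  1+1 = 0 carry 1
  1+0+1 = 0 carry 1
  1+0+1 = 0 carry 1
  1+0+1 = 0 carry 1
  1+0+1 = 0 carry 1
  1+1+1 = 1 carry 1
  1+1+1 = 1 carry 1
  0+0+1 = 1
  0+1 = 1
  1+1 = 0 carry 1
  1+1+1 = 1 carry 1
  1+1+1 = 1 carry 1
  1+1+1 = 1 carry 1
  1+1+1 = 1 carry 1
  1+1+1 = 1 carry 1
  0+0+1 = 1
  1+0 = 1
  1+0 = 1
  1+0 = 1
  0+0 = 0
  1+0 = 1
  0+0 = 0
  0+1 = 1
  1+0 = 1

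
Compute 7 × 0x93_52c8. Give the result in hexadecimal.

0x4074378

Multiply each base-16 digit by 7, carrying:
  8×7 = 56 → write 8 carry 3
  c×7+3 = 87 → write 7 carry 5
  2×7+5 = 19 → write 3 carry 1
  5×7+1 = 36 → write 4 carry 2
  3×7+2 = 23 → write 7 carry 1
  9×7+1 = 64 → write 0 carry 4
  remaining carry: 4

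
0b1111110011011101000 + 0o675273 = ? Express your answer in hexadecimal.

0xb61a3

0b1111110011011101000 = 0x7e6e8 in hexadecimal.
0o675273 = 0x37abb in hexadecimal.
Add column by column in base 16, right to left:
  8+b = 3 carry 1
  e+b+1 = a carry 1
  6+a+1 = 1 carry 1
  e+7+1 = 6 carry 1
  7+3+1 = b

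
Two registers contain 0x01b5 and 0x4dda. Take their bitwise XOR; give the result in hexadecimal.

XOR each hex digit independently (no carries):
  0^4=4, 1^d=c, b^d=6, 5^a=f

0x4c6f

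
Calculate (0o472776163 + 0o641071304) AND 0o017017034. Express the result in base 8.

0o14007024

Add column by column in base 8, right to left:
  3+4 = 7
  6+0 = 6
  1+3 = 4
  6+1 = 7
  7+7 = 6 carry 1
  7+0+1 = 0 carry 1
  2+1+1 = 4
  7+4 = 3 carry 1
  4+6+1 = 3 carry 1
  final carry 1
Sum = 0o1334067467; now AND with 0o017017034:
  1&0=0, 3&0=0, 3&1=1, 4&7=4, 0&0=0, 6&1=0, 7&7=7, 4&0=0, 6&3=2, 7&4=4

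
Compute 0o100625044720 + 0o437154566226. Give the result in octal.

0o540001633146

Add column by column in base 8, right to left:
  0+6 = 6
  2+2 = 4
  7+2 = 1 carry 1
  4+6+1 = 3 carry 1
  4+6+1 = 3 carry 1
  0+5+1 = 6
  5+4 = 1 carry 1
  2+5+1 = 0 carry 1
  6+1+1 = 0 carry 1
  0+7+1 = 0 carry 1
  0+3+1 = 4
  1+4 = 5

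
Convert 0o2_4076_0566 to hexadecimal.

0x283E176

Each octal digit is 3 bits: 2=010 4=100 0=000 7=111 6=110 0=000 5=101 6=110 6=110.
Group the bits into nibbles: 0010 1000 0011 1110 0001 0111 0110 → 283E176.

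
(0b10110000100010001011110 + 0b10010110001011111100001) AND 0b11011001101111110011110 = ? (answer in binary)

Add column by column in base 2, right to left:
  0+1 = 1
  1+0 = 1
  1+0 = 1
  1+0 = 1
  1+0 = 1
  0+1 = 1
  1+1 = 0 carry 1
  0+1+1 = 0 carry 1
  0+1+1 = 0 carry 1
  0+1+1 = 0 carry 1
  1+1+1 = 1 carry 1
  0+0+1 = 1
  0+1 = 1
  0+0 = 0
  1+0 = 1
  0+0 = 0
  0+1 = 1
  0+1 = 1
  0+0 = 0
  1+1 = 0 carry 1
  1+0+1 = 0 carry 1
  0+0+1 = 1
  1+1 = 0 carry 1
  final carry 1
Sum = 0b101000110101110000111111; now AND with 0b11011001101111110011110:
  101000110101110000111111
& 011011001101111110011110
= 001000000101110000011110

0b1000000101110000011110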